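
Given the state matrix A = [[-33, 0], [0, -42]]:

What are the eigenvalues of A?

For diagonal matrix, eigenvalues are diagonal entries: λ₁ = -33, λ₂ = -42.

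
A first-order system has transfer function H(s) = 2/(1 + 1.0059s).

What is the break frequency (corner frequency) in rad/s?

Corner frequency = 1/τ = 1/1.0059 = 0.994 rad/s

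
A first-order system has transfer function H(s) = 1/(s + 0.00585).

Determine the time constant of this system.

For H(s) = 1/(s + 1/τ), the pole is at -1/τ = -0.00585, so τ = 1/0.00585 = 170.9 s.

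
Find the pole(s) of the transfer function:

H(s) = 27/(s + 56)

Pole is where denominator = 0: s + 56 = 0, so s = -56.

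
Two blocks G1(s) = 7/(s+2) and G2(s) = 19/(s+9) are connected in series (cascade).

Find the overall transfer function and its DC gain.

Series: multiply transfer functions. G_eq = 7/(s+2) × 19/(s+9) = 133/((s+2)(s+9)). DC gain = 133/(2×9) = 7.3889.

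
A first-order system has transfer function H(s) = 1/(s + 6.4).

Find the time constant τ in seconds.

For H(s) = 1/(s + 1/τ), the pole is at -1/τ = -6.4, so τ = 1/6.4 = 0.15625 s.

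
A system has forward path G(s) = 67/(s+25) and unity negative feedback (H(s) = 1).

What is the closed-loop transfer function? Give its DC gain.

T(s) = G/(1+GH) = [67/(s+25)] / [1 + 67/(s+25)] = 67/(s+25+67) = 67/(s+92). DC gain = 67/92 = 0.7283.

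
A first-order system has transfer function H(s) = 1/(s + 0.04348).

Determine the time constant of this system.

For H(s) = 1/(s + 1/τ), the pole is at -1/τ = -0.04348, so τ = 1/0.04348 = 23 s.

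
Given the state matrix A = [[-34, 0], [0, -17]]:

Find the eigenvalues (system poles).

For diagonal matrix, eigenvalues are diagonal entries: λ₁ = -34, λ₂ = -17.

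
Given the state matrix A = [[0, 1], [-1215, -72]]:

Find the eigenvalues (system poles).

det(A - λI) = λ² - (-72)λ + 1215 = (λ - (-27))(λ - (-45)). Eigenvalues: -27, -45.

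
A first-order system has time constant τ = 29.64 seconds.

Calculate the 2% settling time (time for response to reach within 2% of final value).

For first-order system, 2% settling time ≈ 4τ = 4 × 29.64 = 118.56 s.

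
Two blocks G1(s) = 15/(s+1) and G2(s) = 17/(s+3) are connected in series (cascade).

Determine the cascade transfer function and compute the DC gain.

Series: multiply transfer functions. G_eq = 15/(s+1) × 17/(s+3) = 255/((s+1)(s+3)). DC gain = 255/(1×3) = 85.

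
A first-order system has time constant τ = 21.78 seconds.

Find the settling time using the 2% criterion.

For first-order system, 2% settling time ≈ 4τ = 4 × 21.78 = 87.12 s.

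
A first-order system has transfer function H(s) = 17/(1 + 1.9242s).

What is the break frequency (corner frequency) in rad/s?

Corner frequency = 1/τ = 1/1.9242 = 0.52 rad/s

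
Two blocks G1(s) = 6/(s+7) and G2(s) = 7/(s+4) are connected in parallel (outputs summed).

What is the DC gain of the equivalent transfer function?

Parallel: G_eq = G1 + G2. DC gain = G1(0) + G2(0) = 6/7 + 7/4 = 0.8571 + 1.75 = 2.6071.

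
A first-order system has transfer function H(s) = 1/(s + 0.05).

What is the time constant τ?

For H(s) = 1/(s + 1/τ), the pole is at -1/τ = -0.05, so τ = 1/0.05 = 20 s.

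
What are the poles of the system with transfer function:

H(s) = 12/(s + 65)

Pole is where denominator = 0: s + 65 = 0, so s = -65.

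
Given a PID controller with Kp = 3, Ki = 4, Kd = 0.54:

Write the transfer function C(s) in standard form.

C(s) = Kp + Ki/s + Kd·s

Substituting values: C(s) = 3 + 4/s + 0.54s = (0.54s² + 3s + 4)/s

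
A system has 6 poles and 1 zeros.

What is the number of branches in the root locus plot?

Root locus has n branches where n = number of poles = 6.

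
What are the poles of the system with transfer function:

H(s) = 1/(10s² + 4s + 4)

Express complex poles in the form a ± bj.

Discriminant = 4² - 4×10×4 = 16 - 160 = -144 < 0, so the poles are a complex conjugate pair s = (-4 ± j√144)/(2×10). Real part = -4/(2×10) = -4/20 = -0.2; imaginary part = ±√144/(2×10) = 12/20 = 0.6. Poles: s = -0.2 ± 0.6j.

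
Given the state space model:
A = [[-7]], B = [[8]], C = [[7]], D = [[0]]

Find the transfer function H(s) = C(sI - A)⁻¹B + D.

(sI - A)⁻¹ = 1/(s + 7). H(s) = 7 × 8/(s + 7) + 0 = 56/(s + 7).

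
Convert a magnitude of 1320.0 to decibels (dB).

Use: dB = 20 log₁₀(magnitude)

dB = 20 log₁₀(1320.0) = 62.4 dB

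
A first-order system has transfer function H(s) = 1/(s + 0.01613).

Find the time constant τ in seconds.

For H(s) = 1/(s + 1/τ), the pole is at -1/τ = -0.01613, so τ = 1/0.01613 = 62 s.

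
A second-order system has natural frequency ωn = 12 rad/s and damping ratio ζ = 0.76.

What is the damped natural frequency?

ωd = ωn√(1 - ζ²) = 12√(1 - 0.76²) = 7.8 rad/s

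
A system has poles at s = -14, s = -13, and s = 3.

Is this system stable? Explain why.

Pole(s) at s = 3 are not in the left half-plane. System is unstable.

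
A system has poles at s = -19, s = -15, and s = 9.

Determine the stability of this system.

Pole(s) at s = 9 are not in the left half-plane. System is unstable.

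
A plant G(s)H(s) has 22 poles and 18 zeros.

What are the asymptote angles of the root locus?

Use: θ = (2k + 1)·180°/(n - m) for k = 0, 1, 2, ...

n - m = 22 - 18 = 4. Angles: θk = (2k + 1)·180°/4 = 45°, 135°, 225°, 315°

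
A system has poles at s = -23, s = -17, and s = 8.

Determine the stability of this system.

Pole(s) at s = 8 are not in the left half-plane. System is unstable.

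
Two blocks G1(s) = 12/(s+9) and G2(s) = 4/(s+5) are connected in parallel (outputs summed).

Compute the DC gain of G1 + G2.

Parallel: G_eq = G1 + G2. DC gain = G1(0) + G2(0) = 12/9 + 4/5 = 1.3333 + 0.8 = 2.1333.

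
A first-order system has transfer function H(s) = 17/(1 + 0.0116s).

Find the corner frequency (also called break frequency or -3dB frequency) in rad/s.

Corner frequency = 1/τ = 1/0.0116 = 86.207 rad/s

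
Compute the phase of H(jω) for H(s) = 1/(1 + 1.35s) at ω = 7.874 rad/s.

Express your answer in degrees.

Phase = -arctan(ωτ) = -arctan(7.874 × 1.35) = -84.6°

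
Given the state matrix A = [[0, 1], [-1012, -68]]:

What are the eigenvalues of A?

det(A - λI) = λ² - (-68)λ + 1012 = (λ - (-46))(λ - (-22)). Eigenvalues: -46, -22.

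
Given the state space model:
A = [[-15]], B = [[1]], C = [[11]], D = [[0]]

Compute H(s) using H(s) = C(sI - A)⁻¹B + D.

(sI - A)⁻¹ = 1/(s + 15). H(s) = 11 × 1/(s + 15) + 0 = 11/(s + 15).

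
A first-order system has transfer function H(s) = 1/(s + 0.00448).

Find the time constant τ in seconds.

For H(s) = 1/(s + 1/τ), the pole is at -1/τ = -0.00448, so τ = 1/0.00448 = 223.2 s.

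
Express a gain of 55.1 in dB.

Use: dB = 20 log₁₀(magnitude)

dB = 20 log₁₀(55.1) = 34.8 dB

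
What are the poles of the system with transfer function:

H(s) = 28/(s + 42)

Pole is where denominator = 0: s + 42 = 0, so s = -42.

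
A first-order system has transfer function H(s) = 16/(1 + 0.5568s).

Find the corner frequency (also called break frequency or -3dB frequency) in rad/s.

Corner frequency = 1/τ = 1/0.5568 = 1.796 rad/s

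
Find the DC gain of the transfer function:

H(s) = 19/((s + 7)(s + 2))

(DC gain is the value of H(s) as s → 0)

DC gain = H(0) = 19/(7 × 2) = 19/14 = 1.3571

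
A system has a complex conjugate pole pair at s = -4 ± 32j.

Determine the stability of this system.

Real part of poles is -4 (< 0, left half-plane). Stable.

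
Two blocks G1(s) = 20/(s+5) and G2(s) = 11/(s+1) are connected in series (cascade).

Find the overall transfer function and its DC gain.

Series: multiply transfer functions. G_eq = 20/(s+5) × 11/(s+1) = 220/((s+5)(s+1)). DC gain = 220/(5×1) = 44.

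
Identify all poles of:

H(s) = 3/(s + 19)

Pole is where denominator = 0: s + 19 = 0, so s = -19.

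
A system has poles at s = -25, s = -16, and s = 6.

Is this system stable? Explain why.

Pole(s) at s = 6 are not in the left half-plane. System is unstable.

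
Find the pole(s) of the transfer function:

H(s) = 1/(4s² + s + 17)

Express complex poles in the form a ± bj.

Discriminant = 1² - 4×4×17 = 1 - 272 = -271 < 0, so the poles are a complex conjugate pair s = (-1 ± j√271)/(2×4). Real part = -1/(2×4) = -1/8 = -0.125; imaginary part = ±√271/(2×4) ≈ 2.0578. Poles: s = -0.125 ± 2.0578j.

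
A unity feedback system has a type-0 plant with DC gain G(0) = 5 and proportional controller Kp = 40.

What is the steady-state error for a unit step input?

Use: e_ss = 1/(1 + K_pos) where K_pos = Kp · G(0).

K_pos = Kp · G(0) = 40 × 5 = 200. e_ss = 1/(1 + 200) = 0.0050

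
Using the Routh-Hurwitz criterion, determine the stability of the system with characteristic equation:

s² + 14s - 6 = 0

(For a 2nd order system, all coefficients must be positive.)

Coefficients: 1, 14, -6. c=-6 not positive, so system is unstable.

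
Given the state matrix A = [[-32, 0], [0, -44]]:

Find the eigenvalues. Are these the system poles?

For diagonal matrix, eigenvalues are diagonal entries: λ₁ = -32, λ₂ = -44. Eigenvalues of A = system poles.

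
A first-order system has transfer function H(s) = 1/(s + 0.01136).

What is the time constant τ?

For H(s) = 1/(s + 1/τ), the pole is at -1/τ = -0.01136, so τ = 1/0.01136 = 88.03 s.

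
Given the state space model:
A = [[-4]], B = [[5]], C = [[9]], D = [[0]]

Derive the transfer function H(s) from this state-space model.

(sI - A)⁻¹ = 1/(s + 4). H(s) = 9 × 5/(s + 4) + 0 = 45/(s + 4).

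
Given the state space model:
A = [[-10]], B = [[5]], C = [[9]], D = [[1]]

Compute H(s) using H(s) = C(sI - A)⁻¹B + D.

(sI - A)⁻¹ = 1/(s + 10). H(s) = 9×5/(s + 10) + 1 = (s + 55)/(s + 10).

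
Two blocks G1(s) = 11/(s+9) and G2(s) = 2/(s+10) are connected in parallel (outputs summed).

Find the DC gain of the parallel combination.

Parallel: G_eq = G1 + G2. DC gain = G1(0) + G2(0) = 11/9 + 2/10 = 1.2222 + 0.2 = 1.4222.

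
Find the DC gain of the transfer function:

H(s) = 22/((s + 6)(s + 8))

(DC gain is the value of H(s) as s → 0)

DC gain = H(0) = 22/(6 × 8) = 22/48 = 0.4583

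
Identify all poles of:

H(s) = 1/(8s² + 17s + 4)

Discriminant = 17² - 4×8×4 = 289 - 128 = 161 > 0, so two distinct real poles. Using quadratic formula: s = (-17 ± √161)/(2×8) = (-17 ± √161)/16, with √161 ≈ 12.6886. s₁ ≈ -0.2695, s₂ ≈ -1.8555. Poles: s₁ = -0.2695, s₂ = -1.8555.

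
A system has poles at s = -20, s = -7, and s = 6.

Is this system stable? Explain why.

Pole(s) at s = 6 are not in the left half-plane. System is unstable.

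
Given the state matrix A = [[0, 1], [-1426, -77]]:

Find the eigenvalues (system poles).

det(A - λI) = λ² - (-77)λ + 1426 = (λ - (-46))(λ - (-31)). Eigenvalues: -46, -31.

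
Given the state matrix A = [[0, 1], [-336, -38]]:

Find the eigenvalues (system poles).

det(A - λI) = λ² - (-38)λ + 336 = (λ - (-24))(λ - (-14)). Eigenvalues: -24, -14.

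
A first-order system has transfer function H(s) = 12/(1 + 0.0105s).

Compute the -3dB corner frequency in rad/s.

Corner frequency = 1/τ = 1/0.0105 = 95.238 rad/s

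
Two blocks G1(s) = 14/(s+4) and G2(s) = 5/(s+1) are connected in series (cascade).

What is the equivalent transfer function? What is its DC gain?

Series: multiply transfer functions. G_eq = 14/(s+4) × 5/(s+1) = 70/((s+4)(s+1)). DC gain = 70/(4×1) = 17.5.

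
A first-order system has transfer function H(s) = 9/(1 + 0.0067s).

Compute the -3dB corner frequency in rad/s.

Corner frequency = 1/τ = 1/0.0067 = 149.254 rad/s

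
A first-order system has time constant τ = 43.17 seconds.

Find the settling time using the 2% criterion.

For first-order system, 2% settling time ≈ 4τ = 4 × 43.17 = 172.68 s.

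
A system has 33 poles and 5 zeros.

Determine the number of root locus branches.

Root locus has n branches where n = number of poles = 33.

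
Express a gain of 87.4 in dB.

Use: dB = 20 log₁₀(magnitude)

dB = 20 log₁₀(87.4) = 38.8 dB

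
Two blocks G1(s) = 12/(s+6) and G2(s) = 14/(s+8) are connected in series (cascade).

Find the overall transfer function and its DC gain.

Series: multiply transfer functions. G_eq = 12/(s+6) × 14/(s+8) = 168/((s+6)(s+8)). DC gain = 168/(6×8) = 3.5.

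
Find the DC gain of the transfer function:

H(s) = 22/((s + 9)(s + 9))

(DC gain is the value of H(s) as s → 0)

DC gain = H(0) = 22/(9 × 9) = 22/81 = 0.2716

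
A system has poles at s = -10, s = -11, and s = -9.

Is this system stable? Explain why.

All poles are in the left half-plane. System is stable.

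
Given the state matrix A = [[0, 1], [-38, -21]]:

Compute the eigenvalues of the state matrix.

det(A - λI) = λ² - (-21)λ + 38 = (λ - (-2))(λ - (-19)). Eigenvalues: -2, -19.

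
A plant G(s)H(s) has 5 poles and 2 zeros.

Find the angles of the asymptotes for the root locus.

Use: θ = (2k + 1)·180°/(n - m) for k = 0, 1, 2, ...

n - m = 5 - 2 = 3. Angles: θk = (2k + 1)·180°/3 = 60°, 180°, 300°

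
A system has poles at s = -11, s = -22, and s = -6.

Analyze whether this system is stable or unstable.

All poles are in the left half-plane. System is stable.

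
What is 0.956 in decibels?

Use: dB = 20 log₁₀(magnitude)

dB = 20 log₁₀(0.956) = -0.4 dB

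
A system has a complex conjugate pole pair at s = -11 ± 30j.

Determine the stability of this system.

Real part of poles is -11 (< 0, left half-plane). Stable.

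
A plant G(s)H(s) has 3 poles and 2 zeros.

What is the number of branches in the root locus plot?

Root locus has n branches where n = number of poles = 3.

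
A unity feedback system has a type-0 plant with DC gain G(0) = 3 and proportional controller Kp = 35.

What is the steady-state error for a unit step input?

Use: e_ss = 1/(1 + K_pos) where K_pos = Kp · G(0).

K_pos = Kp · G(0) = 35 × 3 = 105. e_ss = 1/(1 + 105) = 0.0094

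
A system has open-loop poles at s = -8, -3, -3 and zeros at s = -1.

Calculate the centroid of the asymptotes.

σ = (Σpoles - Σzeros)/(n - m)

σ = (Σpoles - Σzeros)/(n - m) = (-14 - (-1))/(3 - 1) = -13/2 = -6.5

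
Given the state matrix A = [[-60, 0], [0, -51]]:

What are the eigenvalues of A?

For diagonal matrix, eigenvalues are diagonal entries: λ₁ = -60, λ₂ = -51.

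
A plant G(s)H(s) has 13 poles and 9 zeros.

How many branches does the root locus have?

Root locus has n branches where n = number of poles = 13.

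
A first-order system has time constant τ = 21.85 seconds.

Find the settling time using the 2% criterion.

For first-order system, 2% settling time ≈ 4τ = 4 × 21.85 = 87.4 s.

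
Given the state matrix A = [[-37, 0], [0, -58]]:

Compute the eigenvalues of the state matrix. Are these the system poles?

For diagonal matrix, eigenvalues are diagonal entries: λ₁ = -37, λ₂ = -58. Eigenvalues of A = system poles.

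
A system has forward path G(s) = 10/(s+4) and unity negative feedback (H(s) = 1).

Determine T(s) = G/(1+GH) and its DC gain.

T(s) = G/(1+GH) = [10/(s+4)] / [1 + 10/(s+4)] = 10/(s+4+10) = 10/(s+14). DC gain = 10/14 = 0.7143.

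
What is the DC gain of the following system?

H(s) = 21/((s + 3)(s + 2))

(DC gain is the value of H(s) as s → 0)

DC gain = H(0) = 21/(3 × 2) = 21/6 = 3.5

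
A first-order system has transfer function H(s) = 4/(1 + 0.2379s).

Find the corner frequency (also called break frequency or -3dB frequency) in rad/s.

Corner frequency = 1/τ = 1/0.2379 = 4.203 rad/s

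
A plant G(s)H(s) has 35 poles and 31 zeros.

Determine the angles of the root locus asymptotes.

n - m = 35 - 31 = 4. Angles: θk = (2k + 1)·180°/4 = 45°, 135°, 225°, 315°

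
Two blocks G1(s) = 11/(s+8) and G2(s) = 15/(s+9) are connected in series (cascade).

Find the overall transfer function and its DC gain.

Series: multiply transfer functions. G_eq = 11/(s+8) × 15/(s+9) = 165/((s+8)(s+9)). DC gain = 165/(8×9) = 2.2917.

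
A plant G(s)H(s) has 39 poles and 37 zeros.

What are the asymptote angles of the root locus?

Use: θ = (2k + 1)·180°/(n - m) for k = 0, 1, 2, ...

n - m = 39 - 37 = 2. Angles: θk = (2k + 1)·180°/2 = 90°, 270°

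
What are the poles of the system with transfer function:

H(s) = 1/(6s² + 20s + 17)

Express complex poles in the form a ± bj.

Discriminant = 20² - 4×6×17 = 400 - 408 = -8 < 0, so the poles are a complex conjugate pair s = (-20 ± j√8)/(2×6). Real part = -20/(2×6) = -20/12 ≈ -1.6667; imaginary part = ±√8/(2×6) ≈ 0.2357. Poles: s = -1.6667 ± 0.2357j.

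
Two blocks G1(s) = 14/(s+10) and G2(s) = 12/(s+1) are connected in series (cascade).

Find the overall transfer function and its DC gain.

Series: multiply transfer functions. G_eq = 14/(s+10) × 12/(s+1) = 168/((s+10)(s+1)). DC gain = 168/(10×1) = 16.8.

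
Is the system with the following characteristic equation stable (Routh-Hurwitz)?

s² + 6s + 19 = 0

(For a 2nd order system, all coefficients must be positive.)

Coefficients: 1, 6, 19. All positive, so system is stable.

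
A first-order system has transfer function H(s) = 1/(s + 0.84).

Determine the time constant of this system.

For H(s) = 1/(s + 1/τ), the pole is at -1/τ = -0.84, so τ = 1/0.84 = 1.1905 s.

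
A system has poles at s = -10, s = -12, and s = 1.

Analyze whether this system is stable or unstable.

Pole(s) at s = 1 are not in the left half-plane. System is unstable.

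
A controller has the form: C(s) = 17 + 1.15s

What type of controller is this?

This is a Proportional-Derivative (PD) controller.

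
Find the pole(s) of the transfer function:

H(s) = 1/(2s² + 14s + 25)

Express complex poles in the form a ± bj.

Discriminant = 14² - 4×2×25 = 196 - 200 = -4 < 0, so the poles are a complex conjugate pair s = (-14 ± j√4)/(2×2). Real part = -14/(2×2) = -14/4 = -3.5; imaginary part = ±√4/(2×2) = 2/4 = 0.5. Poles: s = -3.5 ± 0.5j.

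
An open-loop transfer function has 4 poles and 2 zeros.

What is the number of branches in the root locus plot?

Root locus has n branches where n = number of poles = 4.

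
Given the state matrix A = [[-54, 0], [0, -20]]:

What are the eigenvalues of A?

For diagonal matrix, eigenvalues are diagonal entries: λ₁ = -54, λ₂ = -20.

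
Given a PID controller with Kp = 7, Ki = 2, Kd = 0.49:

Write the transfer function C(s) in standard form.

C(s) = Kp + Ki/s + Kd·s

Substituting values: C(s) = 7 + 2/s + 0.49s = (0.49s² + 7s + 2)/s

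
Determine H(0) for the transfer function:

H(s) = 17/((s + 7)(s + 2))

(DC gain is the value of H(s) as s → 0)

DC gain = H(0) = 17/(7 × 2) = 17/14 = 1.2143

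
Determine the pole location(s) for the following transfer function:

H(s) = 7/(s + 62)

Pole is where denominator = 0: s + 62 = 0, so s = -62.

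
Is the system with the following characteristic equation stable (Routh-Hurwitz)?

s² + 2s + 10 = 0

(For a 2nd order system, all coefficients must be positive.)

Coefficients: 1, 2, 10. All positive, so system is stable.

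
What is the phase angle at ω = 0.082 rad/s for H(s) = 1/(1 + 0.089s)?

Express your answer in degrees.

Phase = -arctan(ωτ) = -arctan(0.082 × 0.089) = -0.4°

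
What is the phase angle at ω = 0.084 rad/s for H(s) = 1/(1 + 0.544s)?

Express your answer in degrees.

Phase = -arctan(ωτ) = -arctan(0.084 × 0.544) = -2.6°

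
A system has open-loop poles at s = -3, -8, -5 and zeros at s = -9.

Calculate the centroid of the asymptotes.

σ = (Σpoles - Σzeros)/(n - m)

σ = (Σpoles - Σzeros)/(n - m) = (-16 - (-9))/(3 - 1) = -7/2 = -3.5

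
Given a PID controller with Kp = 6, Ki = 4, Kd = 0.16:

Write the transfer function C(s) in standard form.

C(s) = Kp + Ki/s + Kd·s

Substituting values: C(s) = 6 + 4/s + 0.16s = (0.16s² + 6s + 4)/s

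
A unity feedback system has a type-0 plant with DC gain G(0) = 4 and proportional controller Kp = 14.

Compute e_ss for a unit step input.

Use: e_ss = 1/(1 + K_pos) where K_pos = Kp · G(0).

K_pos = Kp · G(0) = 14 × 4 = 56. e_ss = 1/(1 + 56) = 0.0175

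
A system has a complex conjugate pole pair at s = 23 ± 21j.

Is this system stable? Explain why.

Real part of poles is 23 (> 0, right half-plane). Unstable.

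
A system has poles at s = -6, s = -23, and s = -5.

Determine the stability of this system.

All poles are in the left half-plane. System is stable.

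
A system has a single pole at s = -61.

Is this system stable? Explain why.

Pole at s = -61 is in the left half-plane. Stable.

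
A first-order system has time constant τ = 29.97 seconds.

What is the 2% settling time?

For first-order system, 2% settling time ≈ 4τ = 4 × 29.97 = 119.88 s.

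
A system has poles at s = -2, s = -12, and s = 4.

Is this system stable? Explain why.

Pole(s) at s = 4 are not in the left half-plane. System is unstable.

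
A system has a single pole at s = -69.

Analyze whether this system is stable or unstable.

Pole at s = -69 is in the left half-plane. Stable.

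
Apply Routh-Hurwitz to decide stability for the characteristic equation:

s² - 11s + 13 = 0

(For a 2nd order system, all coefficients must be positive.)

Coefficients: 1, -11, 13. b=-11 not positive, so system is unstable.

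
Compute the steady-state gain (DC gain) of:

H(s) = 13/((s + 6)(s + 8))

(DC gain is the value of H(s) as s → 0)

DC gain = H(0) = 13/(6 × 8) = 13/48 = 0.2708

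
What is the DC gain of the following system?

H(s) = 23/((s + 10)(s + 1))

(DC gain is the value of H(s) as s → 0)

DC gain = H(0) = 23/(10 × 1) = 23/10 = 2.3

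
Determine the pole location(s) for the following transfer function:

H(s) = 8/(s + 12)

Pole is where denominator = 0: s + 12 = 0, so s = -12.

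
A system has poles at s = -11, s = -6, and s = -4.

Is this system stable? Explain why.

All poles are in the left half-plane. System is stable.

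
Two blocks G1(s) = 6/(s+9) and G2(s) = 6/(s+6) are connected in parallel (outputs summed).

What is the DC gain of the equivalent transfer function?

Parallel: G_eq = G1 + G2. DC gain = G1(0) + G2(0) = 6/9 + 6/6 = 0.6667 + 1 = 1.6667.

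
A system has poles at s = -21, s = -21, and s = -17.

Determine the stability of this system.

All poles are in the left half-plane. System is stable.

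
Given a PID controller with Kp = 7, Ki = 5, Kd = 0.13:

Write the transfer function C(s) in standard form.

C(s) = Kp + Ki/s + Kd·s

Substituting values: C(s) = 7 + 5/s + 0.13s = (0.13s² + 7s + 5)/s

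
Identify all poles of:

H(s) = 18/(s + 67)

Pole is where denominator = 0: s + 67 = 0, so s = -67.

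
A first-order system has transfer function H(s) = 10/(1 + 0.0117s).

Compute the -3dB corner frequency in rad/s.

Corner frequency = 1/τ = 1/0.0117 = 85.47 rad/s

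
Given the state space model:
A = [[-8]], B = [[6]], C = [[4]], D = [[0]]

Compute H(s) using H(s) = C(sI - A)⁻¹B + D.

(sI - A)⁻¹ = 1/(s + 8). H(s) = 4 × 6/(s + 8) + 0 = 24/(s + 8).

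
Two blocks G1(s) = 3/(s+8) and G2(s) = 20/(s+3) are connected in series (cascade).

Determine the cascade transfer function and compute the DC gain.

Series: multiply transfer functions. G_eq = 3/(s+8) × 20/(s+3) = 60/((s+8)(s+3)). DC gain = 60/(8×3) = 2.5.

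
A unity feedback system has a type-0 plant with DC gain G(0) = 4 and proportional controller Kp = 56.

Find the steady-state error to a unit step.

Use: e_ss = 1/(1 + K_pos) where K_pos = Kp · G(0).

K_pos = Kp · G(0) = 56 × 4 = 224. e_ss = 1/(1 + 224) = 0.0044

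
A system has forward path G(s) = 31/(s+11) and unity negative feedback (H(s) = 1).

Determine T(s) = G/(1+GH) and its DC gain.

T(s) = G/(1+GH) = [31/(s+11)] / [1 + 31/(s+11)] = 31/(s+11+31) = 31/(s+42). DC gain = 31/42 = 0.7381.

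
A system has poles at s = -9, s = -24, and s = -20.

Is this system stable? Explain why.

All poles are in the left half-plane. System is stable.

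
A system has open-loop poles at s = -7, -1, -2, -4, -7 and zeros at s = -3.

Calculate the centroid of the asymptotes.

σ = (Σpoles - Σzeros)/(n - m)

σ = (Σpoles - Σzeros)/(n - m) = (-21 - (-3))/(5 - 1) = -18/4 = -4.5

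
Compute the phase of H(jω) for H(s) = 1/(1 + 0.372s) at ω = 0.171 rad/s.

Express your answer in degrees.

Phase = -arctan(ωτ) = -arctan(0.171 × 0.372) = -3.6°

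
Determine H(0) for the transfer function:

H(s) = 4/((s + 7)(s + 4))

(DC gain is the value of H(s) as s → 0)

DC gain = H(0) = 4/(7 × 4) = 4/28 = 0.1429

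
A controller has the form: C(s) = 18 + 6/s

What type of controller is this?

This is a Proportional-Integral (PI) controller.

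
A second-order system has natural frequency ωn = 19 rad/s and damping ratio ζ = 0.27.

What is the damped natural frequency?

ωd = ωn√(1 - ζ²) = 19√(1 - 0.27²) = 18.29 rad/s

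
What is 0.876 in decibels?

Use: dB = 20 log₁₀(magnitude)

dB = 20 log₁₀(0.876) = -1.1 dB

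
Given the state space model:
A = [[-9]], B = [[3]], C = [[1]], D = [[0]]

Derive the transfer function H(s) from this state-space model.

(sI - A)⁻¹ = 1/(s + 9). H(s) = 1 × 3/(s + 9) + 0 = 3/(s + 9).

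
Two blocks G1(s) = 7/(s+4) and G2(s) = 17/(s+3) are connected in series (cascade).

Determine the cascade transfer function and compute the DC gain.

Series: multiply transfer functions. G_eq = 7/(s+4) × 17/(s+3) = 119/((s+4)(s+3)). DC gain = 119/(4×3) = 9.9167.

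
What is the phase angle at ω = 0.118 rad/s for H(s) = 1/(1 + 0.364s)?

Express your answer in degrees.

Phase = -arctan(ωτ) = -arctan(0.118 × 0.364) = -2.5°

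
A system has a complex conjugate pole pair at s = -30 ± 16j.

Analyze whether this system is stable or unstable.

Real part of poles is -30 (< 0, left half-plane). Stable.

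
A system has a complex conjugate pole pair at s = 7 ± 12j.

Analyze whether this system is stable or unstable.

Real part of poles is 7 (> 0, right half-plane). Unstable.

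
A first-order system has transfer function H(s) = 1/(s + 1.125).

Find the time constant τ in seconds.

For H(s) = 1/(s + 1/τ), the pole is at -1/τ = -1.125, so τ = 1/1.125 = 0.8889 s.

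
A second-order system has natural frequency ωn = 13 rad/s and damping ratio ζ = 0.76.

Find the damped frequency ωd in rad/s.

ωd = ωn√(1 - ζ²) = 13√(1 - 0.76²) = 8.45 rad/s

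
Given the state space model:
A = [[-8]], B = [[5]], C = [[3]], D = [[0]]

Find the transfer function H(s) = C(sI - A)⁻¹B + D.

(sI - A)⁻¹ = 1/(s + 8). H(s) = 3 × 5/(s + 8) + 0 = 15/(s + 8).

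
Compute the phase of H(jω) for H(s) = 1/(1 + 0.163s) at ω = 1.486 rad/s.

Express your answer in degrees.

Phase = -arctan(ωτ) = -arctan(1.486 × 0.163) = -13.6°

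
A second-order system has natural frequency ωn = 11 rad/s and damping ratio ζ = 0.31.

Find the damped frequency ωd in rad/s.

ωd = ωn√(1 - ζ²) = 11√(1 - 0.31²) = 10.46 rad/s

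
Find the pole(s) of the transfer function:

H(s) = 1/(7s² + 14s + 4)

Discriminant = 14² - 4×7×4 = 196 - 112 = 84 > 0, so two distinct real poles. Using quadratic formula: s = (-14 ± √84)/(2×7) = (-14 ± √84)/14, with √84 ≈ 9.1652. s₁ ≈ -0.3453, s₂ ≈ -1.6547. Poles: s₁ = -0.3453, s₂ = -1.6547.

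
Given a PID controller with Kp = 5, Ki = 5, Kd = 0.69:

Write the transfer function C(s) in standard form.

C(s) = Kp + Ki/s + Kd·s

Substituting values: C(s) = 5 + 5/s + 0.69s = (0.69s² + 5s + 5)/s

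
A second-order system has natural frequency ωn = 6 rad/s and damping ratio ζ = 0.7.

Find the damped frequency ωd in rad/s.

ωd = ωn√(1 - ζ²) = 6√(1 - 0.7²) = 4.28 rad/s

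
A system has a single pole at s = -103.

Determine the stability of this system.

Pole at s = -103 is in the left half-plane. Stable.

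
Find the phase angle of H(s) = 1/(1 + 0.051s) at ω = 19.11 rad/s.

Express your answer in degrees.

Phase = -arctan(ωτ) = -arctan(19.11 × 0.051) = -44.3°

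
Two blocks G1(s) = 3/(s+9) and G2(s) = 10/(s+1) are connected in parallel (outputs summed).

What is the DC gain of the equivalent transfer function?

Parallel: G_eq = G1 + G2. DC gain = G1(0) + G2(0) = 3/9 + 10/1 = 0.3333 + 10 = 10.3333.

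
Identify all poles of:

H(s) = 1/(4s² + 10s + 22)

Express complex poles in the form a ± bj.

Discriminant = 10² - 4×4×22 = 100 - 352 = -252 < 0, so the poles are a complex conjugate pair s = (-10 ± j√252)/(2×4). Real part = -10/(2×4) = -10/8 = -1.25; imaginary part = ±√252/(2×4) ≈ 1.9843. Poles: s = -1.25 ± 1.9843j.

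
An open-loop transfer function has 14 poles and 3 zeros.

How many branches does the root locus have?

Root locus has n branches where n = number of poles = 14.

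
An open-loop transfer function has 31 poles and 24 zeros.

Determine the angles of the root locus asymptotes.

n - m = 31 - 24 = 7. Angles: θk = (2k + 1)·180°/7 = 25.71°, 77.14°, 128.57°, 180°, 231.43°, 282.86°, 334.29°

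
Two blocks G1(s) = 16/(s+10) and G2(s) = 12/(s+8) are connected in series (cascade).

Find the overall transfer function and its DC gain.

Series: multiply transfer functions. G_eq = 16/(s+10) × 12/(s+8) = 192/((s+10)(s+8)). DC gain = 192/(10×8) = 2.4.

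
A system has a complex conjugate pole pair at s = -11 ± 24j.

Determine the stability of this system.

Real part of poles is -11 (< 0, left half-plane). Stable.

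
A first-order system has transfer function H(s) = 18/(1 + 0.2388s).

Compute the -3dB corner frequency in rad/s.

Corner frequency = 1/τ = 1/0.2388 = 4.188 rad/s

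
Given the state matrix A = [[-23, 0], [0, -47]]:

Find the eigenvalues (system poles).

For diagonal matrix, eigenvalues are diagonal entries: λ₁ = -23, λ₂ = -47.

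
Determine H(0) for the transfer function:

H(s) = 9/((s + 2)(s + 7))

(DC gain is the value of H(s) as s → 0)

DC gain = H(0) = 9/(2 × 7) = 9/14 = 0.6429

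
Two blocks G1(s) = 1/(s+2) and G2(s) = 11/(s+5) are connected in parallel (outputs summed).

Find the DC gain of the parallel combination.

Parallel: G_eq = G1 + G2. DC gain = G1(0) + G2(0) = 1/2 + 11/5 = 0.5 + 2.2 = 2.7.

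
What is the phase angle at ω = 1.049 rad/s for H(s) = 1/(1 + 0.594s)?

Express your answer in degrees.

Phase = -arctan(ωτ) = -arctan(1.049 × 0.594) = -31.9°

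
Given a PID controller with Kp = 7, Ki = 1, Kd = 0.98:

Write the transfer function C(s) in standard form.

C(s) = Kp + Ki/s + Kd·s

Substituting values: C(s) = 7 + 1/s + 0.98s = (0.98s² + 7s + 1)/s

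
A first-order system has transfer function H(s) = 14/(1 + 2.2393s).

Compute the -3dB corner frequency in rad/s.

Corner frequency = 1/τ = 1/2.2393 = 0.447 rad/s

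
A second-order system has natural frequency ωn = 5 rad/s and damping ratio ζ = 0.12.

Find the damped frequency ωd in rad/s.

ωd = ωn√(1 - ζ²) = 5√(1 - 0.12²) = 4.96 rad/s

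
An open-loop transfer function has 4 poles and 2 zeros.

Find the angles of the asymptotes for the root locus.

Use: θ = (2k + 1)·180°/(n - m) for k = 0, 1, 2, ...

n - m = 4 - 2 = 2. Angles: θk = (2k + 1)·180°/2 = 90°, 270°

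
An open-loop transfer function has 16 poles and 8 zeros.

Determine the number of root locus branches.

Root locus has n branches where n = number of poles = 16.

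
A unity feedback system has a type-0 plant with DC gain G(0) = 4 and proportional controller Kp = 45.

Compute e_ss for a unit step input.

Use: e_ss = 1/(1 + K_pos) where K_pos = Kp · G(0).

K_pos = Kp · G(0) = 45 × 4 = 180. e_ss = 1/(1 + 180) = 0.0055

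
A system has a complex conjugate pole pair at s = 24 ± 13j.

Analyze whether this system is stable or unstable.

Real part of poles is 24 (> 0, right half-plane). Unstable.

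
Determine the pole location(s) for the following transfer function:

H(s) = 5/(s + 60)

Pole is where denominator = 0: s + 60 = 0, so s = -60.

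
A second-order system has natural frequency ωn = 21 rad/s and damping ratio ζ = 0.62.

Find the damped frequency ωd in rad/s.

ωd = ωn√(1 - ζ²) = 21√(1 - 0.62²) = 16.48 rad/s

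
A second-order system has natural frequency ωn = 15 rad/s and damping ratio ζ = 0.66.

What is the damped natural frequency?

ωd = ωn√(1 - ζ²) = 15√(1 - 0.66²) = 11.27 rad/s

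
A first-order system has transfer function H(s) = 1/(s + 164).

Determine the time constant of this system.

For H(s) = 1/(s + 1/τ), the pole is at -1/τ = -164, so τ = 1/164 = 0.0061 s.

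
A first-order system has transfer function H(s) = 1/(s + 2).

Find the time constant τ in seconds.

For H(s) = 1/(s + 1/τ), the pole is at -1/τ = -2, so τ = 1/2 = 0.5 s.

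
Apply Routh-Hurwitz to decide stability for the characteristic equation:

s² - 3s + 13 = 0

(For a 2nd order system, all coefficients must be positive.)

Coefficients: 1, -3, 13. b=-3 not positive, so system is unstable.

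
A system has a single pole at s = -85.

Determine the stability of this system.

Pole at s = -85 is in the left half-plane. Stable.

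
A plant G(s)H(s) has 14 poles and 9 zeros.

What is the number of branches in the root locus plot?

Root locus has n branches where n = number of poles = 14.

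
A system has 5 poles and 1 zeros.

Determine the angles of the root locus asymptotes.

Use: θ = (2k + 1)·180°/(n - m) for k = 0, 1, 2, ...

n - m = 5 - 1 = 4. Angles: θk = (2k + 1)·180°/4 = 45°, 135°, 225°, 315°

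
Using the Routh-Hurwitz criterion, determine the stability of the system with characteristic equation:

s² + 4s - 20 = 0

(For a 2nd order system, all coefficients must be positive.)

Coefficients: 1, 4, -20. c=-20 not positive, so system is unstable.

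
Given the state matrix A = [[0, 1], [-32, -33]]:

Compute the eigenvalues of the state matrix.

det(A - λI) = λ² - (-33)λ + 32 = (λ - (-1))(λ - (-32)). Eigenvalues: -1, -32.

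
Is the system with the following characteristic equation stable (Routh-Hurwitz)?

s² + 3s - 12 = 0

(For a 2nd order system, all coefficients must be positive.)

Coefficients: 1, 3, -12. c=-12 not positive, so system is unstable.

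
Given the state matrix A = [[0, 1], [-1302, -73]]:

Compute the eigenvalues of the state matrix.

det(A - λI) = λ² - (-73)λ + 1302 = (λ - (-42))(λ - (-31)). Eigenvalues: -42, -31.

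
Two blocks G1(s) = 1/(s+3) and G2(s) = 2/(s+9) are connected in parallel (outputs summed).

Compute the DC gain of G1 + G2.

Parallel: G_eq = G1 + G2. DC gain = G1(0) + G2(0) = 1/3 + 2/9 = 0.3333 + 0.2222 = 0.5556.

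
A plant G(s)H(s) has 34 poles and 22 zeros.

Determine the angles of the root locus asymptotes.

n - m = 34 - 22 = 12. Angles: θk = (2k + 1)·180°/12 = 15°, 45°, 75°, 105°, 135°, 165°, 195°, 225°, 255°, 285°, 315°, 345°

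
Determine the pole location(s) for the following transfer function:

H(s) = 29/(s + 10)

Pole is where denominator = 0: s + 10 = 0, so s = -10.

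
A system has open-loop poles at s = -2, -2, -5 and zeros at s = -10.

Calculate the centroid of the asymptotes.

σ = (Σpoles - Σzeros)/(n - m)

σ = (Σpoles - Σzeros)/(n - m) = (-9 - (-10))/(3 - 1) = 1/2 = 0.5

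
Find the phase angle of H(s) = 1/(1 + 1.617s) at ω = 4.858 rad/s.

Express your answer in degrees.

Phase = -arctan(ωτ) = -arctan(4.858 × 1.617) = -82.7°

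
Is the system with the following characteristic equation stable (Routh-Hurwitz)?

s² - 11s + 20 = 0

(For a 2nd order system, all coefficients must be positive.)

Coefficients: 1, -11, 20. b=-11 not positive, so system is unstable.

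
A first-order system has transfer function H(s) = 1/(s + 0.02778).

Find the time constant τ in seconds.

For H(s) = 1/(s + 1/τ), the pole is at -1/τ = -0.02778, so τ = 1/0.02778 = 36 s.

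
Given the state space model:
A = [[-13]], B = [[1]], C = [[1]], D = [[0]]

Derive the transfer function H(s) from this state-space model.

(sI - A)⁻¹ = 1/(s + 13). H(s) = 1 × 1/(s + 13) + 0 = 1/(s + 13).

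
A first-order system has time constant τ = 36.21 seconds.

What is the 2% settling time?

For first-order system, 2% settling time ≈ 4τ = 4 × 36.21 = 144.84 s.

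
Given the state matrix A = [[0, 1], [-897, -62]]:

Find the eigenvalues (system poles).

det(A - λI) = λ² - (-62)λ + 897 = (λ - (-23))(λ - (-39)). Eigenvalues: -23, -39.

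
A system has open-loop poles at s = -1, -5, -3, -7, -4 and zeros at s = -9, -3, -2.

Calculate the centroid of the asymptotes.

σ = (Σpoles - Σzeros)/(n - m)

σ = (Σpoles - Σzeros)/(n - m) = (-20 - (-14))/(5 - 3) = -6/2 = -3.0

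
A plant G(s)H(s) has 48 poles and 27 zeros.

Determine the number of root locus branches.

Root locus has n branches where n = number of poles = 48.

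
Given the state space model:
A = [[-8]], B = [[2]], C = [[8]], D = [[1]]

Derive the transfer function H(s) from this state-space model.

(sI - A)⁻¹ = 1/(s + 8). H(s) = 8×2/(s + 8) + 1 = (s + 24)/(s + 8).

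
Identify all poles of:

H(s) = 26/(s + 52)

Pole is where denominator = 0: s + 52 = 0, so s = -52.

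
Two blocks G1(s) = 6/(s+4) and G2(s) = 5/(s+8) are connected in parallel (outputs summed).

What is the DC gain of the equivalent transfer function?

Parallel: G_eq = G1 + G2. DC gain = G1(0) + G2(0) = 6/4 + 5/8 = 1.5 + 0.625 = 2.125.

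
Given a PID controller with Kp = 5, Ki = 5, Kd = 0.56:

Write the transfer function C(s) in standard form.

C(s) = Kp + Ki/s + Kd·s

Substituting values: C(s) = 5 + 5/s + 0.56s = (0.56s² + 5s + 5)/s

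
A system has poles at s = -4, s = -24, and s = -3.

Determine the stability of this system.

All poles are in the left half-plane. System is stable.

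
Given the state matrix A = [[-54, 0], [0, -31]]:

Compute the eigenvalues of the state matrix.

For diagonal matrix, eigenvalues are diagonal entries: λ₁ = -54, λ₂ = -31.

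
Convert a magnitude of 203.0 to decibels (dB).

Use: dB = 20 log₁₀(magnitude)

dB = 20 log₁₀(203.0) = 46.1 dB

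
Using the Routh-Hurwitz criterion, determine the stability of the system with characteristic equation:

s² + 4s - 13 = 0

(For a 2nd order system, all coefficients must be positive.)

Coefficients: 1, 4, -13. c=-13 not positive, so system is unstable.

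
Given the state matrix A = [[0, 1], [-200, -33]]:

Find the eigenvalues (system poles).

det(A - λI) = λ² - (-33)λ + 200 = (λ - (-25))(λ - (-8)). Eigenvalues: -25, -8.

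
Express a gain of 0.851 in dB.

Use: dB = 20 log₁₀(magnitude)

dB = 20 log₁₀(0.851) = -1.4 dB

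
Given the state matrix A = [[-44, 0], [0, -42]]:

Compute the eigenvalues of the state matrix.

For diagonal matrix, eigenvalues are diagonal entries: λ₁ = -44, λ₂ = -42.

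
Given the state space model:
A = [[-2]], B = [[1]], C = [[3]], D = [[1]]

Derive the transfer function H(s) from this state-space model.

(sI - A)⁻¹ = 1/(s + 2). H(s) = 3×1/(s + 2) + 1 = (s + 5)/(s + 2).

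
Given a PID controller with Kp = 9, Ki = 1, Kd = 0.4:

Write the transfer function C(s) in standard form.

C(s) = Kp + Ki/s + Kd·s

Substituting values: C(s) = 9 + 1/s + 0.4s = (0.4s² + 9s + 1)/s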